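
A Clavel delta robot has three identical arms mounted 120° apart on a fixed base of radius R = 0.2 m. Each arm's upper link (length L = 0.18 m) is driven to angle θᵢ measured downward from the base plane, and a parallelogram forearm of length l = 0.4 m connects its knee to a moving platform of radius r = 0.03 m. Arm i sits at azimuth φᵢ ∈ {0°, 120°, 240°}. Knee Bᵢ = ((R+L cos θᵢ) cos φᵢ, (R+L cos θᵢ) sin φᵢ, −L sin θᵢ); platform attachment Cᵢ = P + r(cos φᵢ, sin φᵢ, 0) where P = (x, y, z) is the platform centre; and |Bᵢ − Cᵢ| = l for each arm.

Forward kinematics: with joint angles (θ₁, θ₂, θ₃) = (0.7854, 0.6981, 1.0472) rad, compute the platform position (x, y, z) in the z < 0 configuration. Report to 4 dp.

φ1=0.0°: virtual centre (0.2973, 0.0000, -0.1273), radius l
centre 2 = (0.3079·cos120.0°, 0.3079·sin120.0°, -0.1157) = (-0.1539, 0.2666, -0.1157)
arm 3 at φ=240.0°: ρ3 = 0.2600;  centre 3 = (-0.1300, -0.2252, -0.1559)
subtract pairs → two planes through P
plane₁₂: -0.9024x+0.5333y+0.0232z = 0.0036
det = 0.8621;  x = 0.0060+-0.0233z,  y = 0.0168+-0.0828z
sphere 1 gives Az²+Bz+C=0 with A=1.0074, B=0.2653, C=-0.0586;  B²−4AC=0.3067;  roots -0.4066, 0.1432;  negative root z = -0.4066
x = 0.0154, y = 0.0505

(0.0154, 0.0505, -0.4066)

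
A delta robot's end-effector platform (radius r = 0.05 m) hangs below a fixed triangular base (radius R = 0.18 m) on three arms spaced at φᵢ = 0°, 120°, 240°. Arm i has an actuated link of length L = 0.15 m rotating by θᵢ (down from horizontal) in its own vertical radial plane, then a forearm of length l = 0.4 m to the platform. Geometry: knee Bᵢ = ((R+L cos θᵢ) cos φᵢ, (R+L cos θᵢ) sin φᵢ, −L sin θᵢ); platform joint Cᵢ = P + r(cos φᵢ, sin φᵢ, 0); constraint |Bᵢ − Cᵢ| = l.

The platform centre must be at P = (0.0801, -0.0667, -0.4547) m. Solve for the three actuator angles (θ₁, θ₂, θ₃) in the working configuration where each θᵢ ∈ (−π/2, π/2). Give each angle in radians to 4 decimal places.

φ1=0.0° → target in arm frame (0.0801, -0.0667)
  e−x'=0.0499;  (l²−L²−(e−x')²−y'²−z²)/2L = -0.2540
  θ1 = atan2(B,A) + arccos(C/0.4574) = 0.6979
arm 2 (φ=120.0°): x'=-0.0978, y'=-0.0360
  e−x'=0.2278;  (l²−L²−(e−x')²−y'²−z²)/2L = -0.4082
  γ=atan2(-0.4547,0.2278)=-1.1063;  ψ=arccos(-0.8026)=2.5024;  θ2=γ+ψ≈1.3960
φ3=240.0° → target in arm frame (0.0177, 0.1027)
  e−x'=0.1123;  (l²−L²−(e−x')²−y'²−z²)/2L = -0.3080
  γ=atan2(-0.4547,0.1123)=-1.3287;  ψ=arccos(-0.6577)=2.2886;  θ3=γ+ψ≈0.9599

θ₁ = 0.6979, θ₂ = 1.3960, θ₃ = 0.9599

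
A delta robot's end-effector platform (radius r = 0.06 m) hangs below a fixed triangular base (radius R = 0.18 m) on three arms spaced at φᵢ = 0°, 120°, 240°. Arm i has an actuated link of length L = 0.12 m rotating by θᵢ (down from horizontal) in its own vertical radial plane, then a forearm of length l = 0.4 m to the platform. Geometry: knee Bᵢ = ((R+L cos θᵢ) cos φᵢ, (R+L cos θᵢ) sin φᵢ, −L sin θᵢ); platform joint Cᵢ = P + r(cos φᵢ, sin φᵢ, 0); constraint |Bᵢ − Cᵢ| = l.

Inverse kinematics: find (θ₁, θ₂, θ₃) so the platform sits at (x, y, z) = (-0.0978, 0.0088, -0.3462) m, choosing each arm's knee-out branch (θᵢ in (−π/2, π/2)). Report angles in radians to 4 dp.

φ1=0.0° → target in arm frame (-0.0978, 0.0088)
  e−x'=0.2178;  (l²−L²−(e−x')²−y'²−z²)/2L = -0.0907
  γ=atan2(-0.3462,0.2178)=-1.0092;  ψ=arccos(-0.2218)=1.7944;  θ1=γ+ψ≈0.7852
rotate P by −φ2: (0.0565, 0.0803, -0.3462)
  A=0.0635, B=-0.3462, C=(l²−L²−A²−y'²−z²)/(2L)=0.0636
  θ2 = atan2(B,A) + arccos(C/0.3520) = -0.0004
arm 3 (φ=240.0°): x'=0.0413, y'=-0.0891
  A=0.0787, B=-0.3462, C=(l²−L²−A²−y'²−z²)/(2L)=0.0484
  √(A²+B²)=0.3550;  θ3 = -1.3472+1.4341 ≈ 0.0869

θ₁ = 0.7852, θ₂ = -0.0004, θ₃ = 0.0869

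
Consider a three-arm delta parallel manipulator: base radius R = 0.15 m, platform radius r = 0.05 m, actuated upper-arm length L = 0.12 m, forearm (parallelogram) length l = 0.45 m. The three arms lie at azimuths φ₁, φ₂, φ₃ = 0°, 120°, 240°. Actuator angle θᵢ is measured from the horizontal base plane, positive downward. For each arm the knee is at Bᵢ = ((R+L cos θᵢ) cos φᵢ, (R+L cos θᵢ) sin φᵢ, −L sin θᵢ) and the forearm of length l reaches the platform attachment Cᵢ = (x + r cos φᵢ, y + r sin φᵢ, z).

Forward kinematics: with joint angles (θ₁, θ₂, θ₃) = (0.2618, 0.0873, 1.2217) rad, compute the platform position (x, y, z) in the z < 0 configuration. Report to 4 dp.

(0.0728, 0.1723, -0.4214)

arm 1 at φ=0.0°: (R−r)+L cos θ1 = 0.2159;  O1 = (0.2159, 0.0000, -0.0311)
arm 2 at φ=120.0°: (R−r)+L cos θ2 = 0.2195;  O2 = (-0.1098, 0.1901, -0.0105)
φ3=240.0°: virtual centre (-0.0705, -0.1221, -0.1128), radius l
eliminate P² terms by subtracting sphere 1 from 2 and 3
plane₁₂: -0.6514x+0.3803y+0.0412z = 0.0007
det = 0.3770;  x = 0.0146+-0.1381z,  y = 0.0270+-0.3450z
sphere 1 gives Az²+Bz+C=0 with A=1.1381, B=0.0991, C=-0.1603;  B²−4AC=0.7395;  roots -0.4214, 0.3343;  negative root z = -0.4214
x = 0.0728, y = 0.1723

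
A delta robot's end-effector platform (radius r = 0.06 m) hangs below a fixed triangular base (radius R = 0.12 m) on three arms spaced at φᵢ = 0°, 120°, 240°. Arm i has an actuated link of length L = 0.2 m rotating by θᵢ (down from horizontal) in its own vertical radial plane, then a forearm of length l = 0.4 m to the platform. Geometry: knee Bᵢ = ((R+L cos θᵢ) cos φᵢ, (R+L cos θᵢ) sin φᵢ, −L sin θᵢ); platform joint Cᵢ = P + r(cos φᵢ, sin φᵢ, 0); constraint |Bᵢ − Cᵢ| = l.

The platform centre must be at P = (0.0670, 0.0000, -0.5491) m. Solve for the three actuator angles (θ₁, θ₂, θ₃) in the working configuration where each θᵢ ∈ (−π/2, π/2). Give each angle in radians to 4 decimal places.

rotate P by −φ1: (0.0670, 0.0000, -0.5491)
  e−x'=-0.0070;  (l²−L²−(e−x')²−y'²−z²)/2L = -0.4539
  √(A²+B²)=0.5491;  θ1 = -1.5835+2.5438 ≈ 0.9602
rotate P by −φ2: (-0.0335, -0.0580, -0.5491)
  e−x'=0.0935;  (l²−L²−(e−x')²−y'²−z²)/2L = -0.4840
  √(A²+B²)=0.5570;  θ2 = -1.4021+2.6240 ≈ 1.2219
rotate P by −φ3: (-0.0335, 0.0580, -0.5491)
  A=0.0935, B=-0.5491, C=(l²−L²−A²−y'²−z²)/(2L)=-0.4840
  γ=atan2(-0.5491,0.0935)=-1.4021;  ψ=arccos(-0.8690)=2.6240;  θ3=γ+ψ≈1.2219

θ₁ = 0.9602, θ₂ = 1.2219, θ₃ = 1.2219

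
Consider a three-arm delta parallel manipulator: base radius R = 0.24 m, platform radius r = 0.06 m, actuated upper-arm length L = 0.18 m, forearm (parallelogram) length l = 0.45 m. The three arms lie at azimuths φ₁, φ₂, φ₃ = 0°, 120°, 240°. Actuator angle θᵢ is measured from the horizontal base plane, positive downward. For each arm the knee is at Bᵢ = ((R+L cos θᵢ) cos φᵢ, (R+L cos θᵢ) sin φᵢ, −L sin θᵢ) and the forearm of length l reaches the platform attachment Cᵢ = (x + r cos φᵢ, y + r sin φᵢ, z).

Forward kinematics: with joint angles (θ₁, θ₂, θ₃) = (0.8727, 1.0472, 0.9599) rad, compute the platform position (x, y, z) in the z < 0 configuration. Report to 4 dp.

(0.0238, -0.0140, -0.4962)

S1 = (0.2957·cos0.0°, 0.2957·sin0.0°, -0.1379) = (0.2957, 0.0000, -0.1379)
S2 = (0.2700·cos120.0°, 0.2700·sin120.0°, -0.1559) = (-0.1350, 0.2338, -0.1559)
S3 = (0.2832·cos240.0°, 0.2832·sin240.0°, -0.1474) = (-0.1416, -0.2453, -0.1474)
eliminate P² terms by subtracting sphere 1 from 2 and 3
linear system: -0.8614x+0.4677y = -0.0093−-0.0360z; -0.8746x+-0.4906y = -0.0045−-0.0191z
Cramer: x(z) = 0.0080-0.0320z;  y(z) = -0.0051+0.0181z
into |P−S₁|² = l²: 1.0013z² + 0.2940z + -0.1007 = 0;  Δ = 0.4897;  z = -0.4962 or 0.2026 → z<0 root = -0.4962
x = 0.0238, y = -0.0140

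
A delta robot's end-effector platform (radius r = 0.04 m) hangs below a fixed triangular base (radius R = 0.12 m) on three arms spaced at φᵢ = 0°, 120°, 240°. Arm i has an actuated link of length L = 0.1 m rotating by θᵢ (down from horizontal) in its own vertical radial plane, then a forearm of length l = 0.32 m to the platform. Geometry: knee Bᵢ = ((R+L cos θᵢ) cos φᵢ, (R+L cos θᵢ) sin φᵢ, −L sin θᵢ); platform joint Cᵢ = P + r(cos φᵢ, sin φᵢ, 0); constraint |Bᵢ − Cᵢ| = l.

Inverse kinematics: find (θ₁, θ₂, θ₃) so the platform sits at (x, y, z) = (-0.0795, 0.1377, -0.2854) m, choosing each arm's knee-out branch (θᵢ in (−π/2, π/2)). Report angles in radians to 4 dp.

θ₁ = 1.0467, θ₂ = -0.3496, θ₃ = 1.0467

rotate P by −φ1: (-0.0795, 0.1377, -0.2854)
  e−x'=0.1595;  (l²−L²−(e−x')²−y'²−z²)/2L = -0.1673
  γ=atan2(-0.2854,0.1595)=-1.0612;  ψ=arccos(-0.5116)=2.1079;  θ1=γ+ψ≈1.0467
φ2=120.0° → target in arm frame (0.1590, 0.0000)
  A cos θ + B sin θ = C:  -0.0790·cos θ + -0.2854·sin θ = 0.0235
  θ2 = atan2(B,A) + arccos(C/0.2961) = -0.3496
arm 3 (φ=240.0°): x'=-0.0795, y'=-0.1377
  A=0.1595, B=-0.2854, C=(l²−L²−A²−y'²−z²)/(2L)=-0.1673
  γ=atan2(-0.2854,0.1595)=-1.0612;  ψ=arccos(-0.5116)=2.1079;  θ3=γ+ψ≈1.0467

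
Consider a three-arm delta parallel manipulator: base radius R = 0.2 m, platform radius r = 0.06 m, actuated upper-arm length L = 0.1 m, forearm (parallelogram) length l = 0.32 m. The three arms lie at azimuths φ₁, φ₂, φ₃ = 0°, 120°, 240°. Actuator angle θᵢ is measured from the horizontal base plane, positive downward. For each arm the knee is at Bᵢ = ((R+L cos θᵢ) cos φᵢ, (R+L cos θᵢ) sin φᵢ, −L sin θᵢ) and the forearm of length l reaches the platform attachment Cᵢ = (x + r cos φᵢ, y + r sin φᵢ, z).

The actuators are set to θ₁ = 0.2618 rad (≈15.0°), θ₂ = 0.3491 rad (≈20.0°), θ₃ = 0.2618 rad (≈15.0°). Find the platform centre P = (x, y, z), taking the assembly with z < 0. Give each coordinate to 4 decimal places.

(0.0034, -0.0059, -0.2450)

arm 1 at φ=0.0°: ρ1 = 0.2366;  centre 1 = (0.2366, 0.0000, -0.0259)
arm 2 at φ=120.0°: ρ2 = 0.2340;  centre 2 = (-0.1170, 0.2026, -0.0342)
arm 3 at φ=240.0°: ρ3 = 0.2366;  centre 3 = (-0.1183, -0.2049, -0.0259)
eliminate P² terms by subtracting sphere 1 from 2 and 3
plane₁₂: -0.7072x+0.4052y+-0.0166z = -0.0007
Cramer: x(z) = 0.0005-0.0118z;  y(z) = -0.0009+0.0205z
quadratic in z: (1.0006)z²+(0.0573)z+(-0.0460)=0, √Δ=0.4329 → z ∈ {-0.2450, 0.1877}; z = -0.2450 (taking z<0)
x = 0.0034, y = -0.0059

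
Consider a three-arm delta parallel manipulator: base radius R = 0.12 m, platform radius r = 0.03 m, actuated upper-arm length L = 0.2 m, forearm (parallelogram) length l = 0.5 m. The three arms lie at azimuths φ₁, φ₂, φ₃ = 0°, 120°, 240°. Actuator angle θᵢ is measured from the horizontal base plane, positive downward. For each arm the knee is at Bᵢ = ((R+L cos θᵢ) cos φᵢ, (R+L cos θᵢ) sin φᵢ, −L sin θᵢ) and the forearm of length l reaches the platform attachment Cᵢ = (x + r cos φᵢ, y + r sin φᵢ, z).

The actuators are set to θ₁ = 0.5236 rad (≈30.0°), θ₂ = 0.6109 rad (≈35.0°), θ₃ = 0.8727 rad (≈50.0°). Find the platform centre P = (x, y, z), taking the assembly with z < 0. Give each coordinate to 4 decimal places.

S1 = (0.2632·cos0.0°, 0.2632·sin0.0°, -0.1000) = (0.2632, 0.0000, -0.1000)
φ2=120.0°: virtual centre (-0.1269, 0.2198, -0.1147), radius l
S3 = (0.2186·cos240.0°, 0.2186·sin240.0°, -0.1532) = (-0.1093, -0.1893, -0.1532)
|S₂|²−|S₁|² = -0.0017;  |S₃|²−|S₁|² = -0.0080
[-0.7802 0.4396 -0.0294]·P = -0.0017;  [-0.7450 -0.3785 -0.1064]·P = -0.0080
det = 0.6229;  x = 0.0067+-0.0930z,  y = 0.0080+-0.0981z
into |P−S₁|² = l²: 1.0183z² + 0.2461z + -0.1741 = 0;  Δ = 0.7699;  z = -0.5517 or 0.3100 → z<0 root = -0.5517
x = 0.0580, y = 0.0622

(0.0580, 0.0622, -0.5517)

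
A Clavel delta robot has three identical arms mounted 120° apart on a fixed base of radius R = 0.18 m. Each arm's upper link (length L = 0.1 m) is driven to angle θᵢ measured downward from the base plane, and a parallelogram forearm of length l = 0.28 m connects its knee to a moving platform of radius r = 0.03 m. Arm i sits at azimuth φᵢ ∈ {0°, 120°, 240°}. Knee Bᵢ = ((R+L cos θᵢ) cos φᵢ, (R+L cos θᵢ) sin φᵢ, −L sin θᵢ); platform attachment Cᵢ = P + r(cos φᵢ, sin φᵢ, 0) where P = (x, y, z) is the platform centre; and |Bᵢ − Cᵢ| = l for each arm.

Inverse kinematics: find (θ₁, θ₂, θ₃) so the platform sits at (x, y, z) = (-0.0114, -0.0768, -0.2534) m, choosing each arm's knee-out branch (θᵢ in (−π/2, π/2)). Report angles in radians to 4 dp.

rotate P by −φ1: (-0.0114, -0.0768, -0.2534)
  A cos θ + B sin θ = C:  0.1614·cos θ + -0.2534·sin θ = -0.1388
  γ=atan2(-0.2534,0.1614)=-1.0037;  ψ=arccos(-0.4620)=2.0510;  θ1=γ+ψ≈1.0474
arm 2 (φ=120.0°): x'=-0.0608, y'=0.0483
  A cos θ + B sin θ = C:  0.2108·cos θ + -0.2534·sin θ = -0.2129
  γ=atan2(-0.2534,0.2108)=-0.8769;  ψ=arccos(-0.6459)=2.2730;  θ2=γ+ψ≈1.3962
rotate P by −φ3: (0.0722, 0.0285, -0.2534)
  e−x'=0.0778;  (l²−L²−(e−x')²−y'²−z²)/2L = -0.0134
  √(A²+B²)=0.2651;  θ3 = -1.2729+1.6213 ≈ 0.3484

θ₁ = 1.0474, θ₂ = 1.3962, θ₃ = 0.3484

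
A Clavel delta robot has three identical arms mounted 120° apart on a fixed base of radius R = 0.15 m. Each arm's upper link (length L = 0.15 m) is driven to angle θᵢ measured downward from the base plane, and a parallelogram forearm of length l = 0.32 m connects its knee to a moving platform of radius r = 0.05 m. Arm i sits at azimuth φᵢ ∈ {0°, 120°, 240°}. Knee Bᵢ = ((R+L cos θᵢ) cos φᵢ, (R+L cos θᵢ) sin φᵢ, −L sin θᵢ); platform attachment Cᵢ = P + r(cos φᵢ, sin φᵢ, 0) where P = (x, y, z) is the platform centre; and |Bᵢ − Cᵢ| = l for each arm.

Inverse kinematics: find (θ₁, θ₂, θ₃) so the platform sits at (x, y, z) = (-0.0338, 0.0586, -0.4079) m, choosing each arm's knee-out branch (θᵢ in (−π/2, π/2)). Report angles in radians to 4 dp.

φ1=0.0° → target in arm frame (-0.0338, 0.0586)
  e−x'=0.1338;  (l²−L²−(e−x')²−y'²−z²)/2L = -0.3594
  √(A²+B²)=0.4293;  θ1 = -1.2538+2.5629 ≈ 1.3091
rotate P by −φ2: (0.0676, 0.0000, -0.4079)
  A cos θ + B sin θ = C:  0.0324·cos θ + -0.4079·sin θ = -0.2918
  √(A²+B²)=0.4092;  θ2 = -1.4917+2.3646 ≈ 0.8730
φ3=240.0° → target in arm frame (-0.0338, -0.0586)
  e−x'=0.1338;  (l²−L²−(e−x')²−y'²−z²)/2L = -0.3594
  γ=atan2(-0.4079,0.1338)=-1.2537;  ψ=arccos(-0.8372)=2.5630;  θ3=γ+ψ≈1.3093

θ₁ = 1.3091, θ₂ = 0.8730, θ₃ = 1.3093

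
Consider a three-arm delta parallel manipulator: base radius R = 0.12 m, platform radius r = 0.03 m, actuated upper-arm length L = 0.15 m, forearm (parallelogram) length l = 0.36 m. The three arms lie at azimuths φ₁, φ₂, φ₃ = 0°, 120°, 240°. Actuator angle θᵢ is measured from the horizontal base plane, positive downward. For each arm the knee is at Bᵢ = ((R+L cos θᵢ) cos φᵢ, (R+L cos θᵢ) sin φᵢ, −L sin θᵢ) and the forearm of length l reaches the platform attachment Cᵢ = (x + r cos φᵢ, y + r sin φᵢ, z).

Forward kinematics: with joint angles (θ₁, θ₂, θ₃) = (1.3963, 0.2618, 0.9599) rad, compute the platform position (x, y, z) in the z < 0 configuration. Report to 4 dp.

φ1=0.0°: virtual centre (0.1160, 0.0000, -0.1477), radius l
centre 2 = (0.2349·cos120.0°, 0.2349·sin120.0°, -0.0388) = (-0.1174, 0.2034, -0.0388)
φ3=240.0°: virtual centre (-0.0880, -0.1525, -0.1229), radius l
|centre ₂|²−|centre ₁|² = 0.0214;  |centre ₃|²−|centre ₁|² = 0.0108
plane₁₂: -0.4670x+0.4068y+0.2178z = 0.0214
det = 0.3084;  x = -0.0354+0.2809z,  y = 0.0120+-0.2129z
quadratic in z: (1.1242)z²+(0.2053)z+(-0.0847)=0, √Δ=0.6504 → z ∈ {-0.3806, 0.1980}; z = -0.3806 (taking z<0)
x = -0.1423, y = 0.0930

(-0.1423, 0.0930, -0.3806)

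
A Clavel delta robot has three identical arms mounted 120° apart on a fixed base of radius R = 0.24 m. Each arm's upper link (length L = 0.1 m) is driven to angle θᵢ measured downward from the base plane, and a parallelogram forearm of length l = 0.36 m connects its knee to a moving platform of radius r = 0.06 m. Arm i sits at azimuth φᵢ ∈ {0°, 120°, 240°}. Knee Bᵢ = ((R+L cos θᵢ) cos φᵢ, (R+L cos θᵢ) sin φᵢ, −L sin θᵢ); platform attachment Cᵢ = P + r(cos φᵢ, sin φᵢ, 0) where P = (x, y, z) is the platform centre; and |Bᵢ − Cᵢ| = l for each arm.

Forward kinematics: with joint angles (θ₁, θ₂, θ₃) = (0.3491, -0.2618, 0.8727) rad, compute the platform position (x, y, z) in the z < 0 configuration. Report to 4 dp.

arm 1 at φ=0.0°: ρ1 = 0.2740;  S1 = (0.2740, 0.0000, -0.0342)
φ2=120.0°: virtual centre (-0.1383, 0.2395, 0.0259), radius l
φ3=240.0°: virtual centre (-0.1221, -0.2115, -0.0766), radius l
eliminate P² terms by subtracting sphere 1 from 2 and 3
linear system: -0.8245x+0.4791y = 0.0009−0.1202z; -0.7922x+-0.4231y = -0.0107−-0.0848z
Cramer: x(z) = 0.0065+0.0140z;  y(z) = 0.0131-0.2267z
into |P−S₁|² = l²: 1.0516z² + 0.0550z + -0.0567 = 0;  Δ = 0.2416;  z = -0.2598 or 0.2076 → z<0 root = -0.2598
x = 0.0028, y = 0.0720

(0.0028, 0.0720, -0.2598)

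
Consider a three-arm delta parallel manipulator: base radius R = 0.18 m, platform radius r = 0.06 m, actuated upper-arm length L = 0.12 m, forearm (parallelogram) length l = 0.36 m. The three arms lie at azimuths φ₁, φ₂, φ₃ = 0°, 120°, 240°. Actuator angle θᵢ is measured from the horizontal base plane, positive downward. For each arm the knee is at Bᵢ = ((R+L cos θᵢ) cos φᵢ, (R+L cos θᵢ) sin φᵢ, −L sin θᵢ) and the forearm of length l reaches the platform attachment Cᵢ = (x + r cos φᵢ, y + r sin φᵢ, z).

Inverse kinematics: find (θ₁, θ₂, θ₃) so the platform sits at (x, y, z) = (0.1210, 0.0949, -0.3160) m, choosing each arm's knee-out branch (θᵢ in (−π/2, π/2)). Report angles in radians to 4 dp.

arm 1 (φ=0.0°): x'=0.1210, y'=0.0949
  A cos θ + B sin θ = C:  -0.0010·cos θ + -0.3160·sin θ = 0.0264
  √(A²+B²)=0.3160;  θ1 = -1.5740+1.4871 ≈ -0.0868
arm 2 (φ=120.0°): x'=0.0217, y'=-0.1522
  A cos θ + B sin θ = C:  0.0983·cos θ + -0.3160·sin θ = -0.0729
  √(A²+B²)=0.3309;  θ2 = -1.2692+1.7929 ≈ 0.5238
rotate P by −φ3: (-0.1427, 0.0573, -0.3160)
  A=0.2627, B=-0.3160, C=(l²−L²−A²−y'²−z²)/(2L)=-0.2373
  √(A²+B²)=0.4109;  θ3 = -0.8773+2.1864 ≈ 1.3091

θ₁ = -0.0868, θ₂ = 0.5238, θ₃ = 1.3091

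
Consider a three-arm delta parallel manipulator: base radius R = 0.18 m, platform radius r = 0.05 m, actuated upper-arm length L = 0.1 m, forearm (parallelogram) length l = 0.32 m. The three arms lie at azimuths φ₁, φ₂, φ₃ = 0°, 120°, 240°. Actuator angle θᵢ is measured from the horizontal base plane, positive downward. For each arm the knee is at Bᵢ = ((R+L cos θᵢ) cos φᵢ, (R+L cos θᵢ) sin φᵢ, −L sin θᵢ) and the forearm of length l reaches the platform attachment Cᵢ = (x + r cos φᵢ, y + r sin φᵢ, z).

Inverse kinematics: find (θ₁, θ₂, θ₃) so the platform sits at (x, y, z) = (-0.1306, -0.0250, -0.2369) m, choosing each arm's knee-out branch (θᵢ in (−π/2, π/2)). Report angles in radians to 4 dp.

φ1=0.0° → target in arm frame (-0.1306, -0.0250)
  A=0.2606, B=-0.2369, C=(l²−L²−A²−y'²−z²)/(2L)=-0.1613
  γ=atan2(-0.2369,0.2606)=-0.7378;  ψ=arccos(-0.4580)=2.0465;  θ1=γ+ψ≈1.3087
rotate P by −φ2: (0.0436, 0.1256, -0.2369)
  A=0.0864, B=-0.2369, C=(l²−L²−A²−y'²−z²)/(2L)=0.0652
  θ2 = atan2(B,A) + arccos(C/0.2521) = 0.0879
φ3=240.0° → target in arm frame (0.0870, -0.1006)
  A cos θ + B sin θ = C:  0.0430·cos θ + -0.2369·sin θ = 0.1215
  θ3 = atan2(B,A) + arccos(C/0.2408) = -0.3493

θ₁ = 1.3087, θ₂ = 0.0879, θ₃ = -0.3493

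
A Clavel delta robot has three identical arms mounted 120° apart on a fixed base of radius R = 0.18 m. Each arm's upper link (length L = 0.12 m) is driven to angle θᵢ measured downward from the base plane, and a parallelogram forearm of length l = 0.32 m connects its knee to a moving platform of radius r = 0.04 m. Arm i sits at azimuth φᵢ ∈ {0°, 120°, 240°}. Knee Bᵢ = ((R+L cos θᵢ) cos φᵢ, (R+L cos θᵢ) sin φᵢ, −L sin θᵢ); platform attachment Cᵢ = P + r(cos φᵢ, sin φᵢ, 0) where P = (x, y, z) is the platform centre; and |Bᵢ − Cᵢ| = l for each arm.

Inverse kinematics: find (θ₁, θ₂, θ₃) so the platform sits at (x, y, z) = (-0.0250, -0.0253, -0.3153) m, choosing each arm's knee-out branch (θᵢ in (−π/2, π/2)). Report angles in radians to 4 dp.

arm 1 (φ=0.0°): x'=-0.0250, y'=-0.0253
  A=0.1650, B=-0.3153, C=(l²−L²−A²−y'²−z²)/(2L)=-0.1637
  γ=atan2(-0.3153,0.1650)=-1.0887;  ψ=arccos(-0.4599)=2.0487;  θ1=γ+ψ≈0.9600
arm 2 (φ=120.0°): x'=-0.0094, y'=0.0343
  e−x'=0.1494;  (l²−L²−(e−x')²−y'²−z²)/2L = -0.1455
  √(A²+B²)=0.3489;  θ2 = -1.1283+2.0009 ≈ 0.8726
arm 3 (φ=240.0°): x'=0.0344, y'=-0.0090
  A cos θ + B sin θ = C:  0.1056·cos θ + -0.3153·sin θ = -0.0944
  θ3 = atan2(B,A) + arccos(C/0.3325) = 0.6109

θ₁ = 0.9600, θ₂ = 0.8726, θ₃ = 0.6109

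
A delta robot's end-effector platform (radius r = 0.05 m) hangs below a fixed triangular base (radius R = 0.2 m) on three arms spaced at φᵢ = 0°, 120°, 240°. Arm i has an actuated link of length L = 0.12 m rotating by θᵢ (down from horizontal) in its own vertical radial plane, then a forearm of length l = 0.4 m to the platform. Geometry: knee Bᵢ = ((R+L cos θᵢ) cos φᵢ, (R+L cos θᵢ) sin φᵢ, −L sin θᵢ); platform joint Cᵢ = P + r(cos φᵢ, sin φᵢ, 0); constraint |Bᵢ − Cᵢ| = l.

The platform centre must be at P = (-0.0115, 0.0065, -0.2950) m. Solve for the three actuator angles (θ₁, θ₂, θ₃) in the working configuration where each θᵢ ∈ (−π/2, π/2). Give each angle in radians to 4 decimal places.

φ1=0.0° → target in arm frame (-0.0115, 0.0065)
  A cos θ + B sin θ = C:  0.1615·cos θ + -0.2950·sin θ = 0.1352
  γ=atan2(-0.2950,0.1615)=-1.0699;  ψ=arccos(0.4020)=1.1571;  θ1=γ+ψ≈0.0871
φ2=120.0° → target in arm frame (0.0114, 0.0067)
  e−x'=0.1386;  (l²−L²−(e−x')²−y'²−z²)/2L = 0.1638
  √(A²+B²)=0.3259;  θ2 = -1.1315+1.0442 ≈ -0.0873
arm 3 (φ=240.0°): x'=0.0001, y'=-0.0132
  A=0.1499, B=-0.2950, C=(l²−L²−A²−y'²−z²)/(2L)=0.1497
  √(A²+B²)=0.3309;  θ3 = -1.1007+1.1012 ≈ 0.0005

θ₁ = 0.0871, θ₂ = -0.0873, θ₃ = 0.0005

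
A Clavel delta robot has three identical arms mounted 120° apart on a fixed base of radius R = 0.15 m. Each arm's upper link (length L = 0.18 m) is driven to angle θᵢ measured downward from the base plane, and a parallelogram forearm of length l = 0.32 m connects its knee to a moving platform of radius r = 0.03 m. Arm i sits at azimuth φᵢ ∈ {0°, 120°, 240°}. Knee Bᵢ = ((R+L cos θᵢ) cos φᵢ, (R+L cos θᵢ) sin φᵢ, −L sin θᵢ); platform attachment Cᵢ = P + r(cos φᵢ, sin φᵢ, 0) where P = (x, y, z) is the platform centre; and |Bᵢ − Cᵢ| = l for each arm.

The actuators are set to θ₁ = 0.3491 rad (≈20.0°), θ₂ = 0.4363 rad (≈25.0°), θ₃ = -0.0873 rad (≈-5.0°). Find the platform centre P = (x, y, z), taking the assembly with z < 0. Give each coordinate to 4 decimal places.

φ1=0.0°: virtual centre (0.2891, 0.0000, -0.0616), radius l
arm 2 at φ=120.0°: ρ2 = 0.2831;  S2 = (-0.1416, 0.2452, -0.0761)
φ3=240.0°: virtual centre (-0.1497, -0.2592, 0.0157), radius l
|S₂|²−|S₁|² = -0.0014;  |S₃|²−|S₁|² = 0.0024
[-0.8614 0.4904 -0.0290]·P = -0.0014;  [-0.8776 -0.5184 0.1545]·P = 0.0024
det = 0.8770;  x = -0.0005+0.0693z,  y = -0.0038+0.1808z
sphere 1 gives Az²+Bz+C=0 with A=1.0375, B=0.0816, C=-0.0147;  B²−4AC=0.0676;  roots -0.1647, 0.0860;  negative root z = -0.1647
x = -0.0119, y = -0.0336

(-0.0119, -0.0336, -0.1647)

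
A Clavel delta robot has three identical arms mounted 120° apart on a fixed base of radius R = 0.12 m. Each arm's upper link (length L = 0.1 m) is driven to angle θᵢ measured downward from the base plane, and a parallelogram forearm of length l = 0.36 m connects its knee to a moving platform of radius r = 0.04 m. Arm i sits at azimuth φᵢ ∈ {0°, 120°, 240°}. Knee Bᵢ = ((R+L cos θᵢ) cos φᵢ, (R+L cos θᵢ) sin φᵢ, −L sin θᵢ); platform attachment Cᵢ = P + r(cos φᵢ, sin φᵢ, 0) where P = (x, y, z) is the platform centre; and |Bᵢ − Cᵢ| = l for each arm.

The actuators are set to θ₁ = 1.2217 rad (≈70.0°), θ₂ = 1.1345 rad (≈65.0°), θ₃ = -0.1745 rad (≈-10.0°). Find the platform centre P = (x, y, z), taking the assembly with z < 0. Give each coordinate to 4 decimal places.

arm 1 at φ=0.0°: e+L cos θ1 = 0.1142;  centre 1 = (0.1142, 0.0000, -0.0940)
arm 2 at φ=120.0°: e+L cos θ2 = 0.1223;  centre 2 = (-0.0611, 0.1059, -0.0906)
centre 3 = (0.1785·cos240.0°, 0.1785·sin240.0°, 0.0174) = (-0.0892, -0.1546, 0.0174)
subtract pairs → two planes through P
linear system: -0.3507x+0.2118y = 0.0013−0.0067z; -0.4069x+-0.3091y = 0.0103−0.2227z
det = 0.1946;  x = -0.0132+0.2529z,  y = -0.0158+0.3873z
quadratic in z: (1.2140)z²+(0.1112)z+(-0.1043)=0, √Δ=0.7202 → z ∈ {-0.3424, 0.2508}; z = -0.3424 (taking z<0)
x = -0.0999, y = -0.1485

(-0.0999, -0.1485, -0.3424)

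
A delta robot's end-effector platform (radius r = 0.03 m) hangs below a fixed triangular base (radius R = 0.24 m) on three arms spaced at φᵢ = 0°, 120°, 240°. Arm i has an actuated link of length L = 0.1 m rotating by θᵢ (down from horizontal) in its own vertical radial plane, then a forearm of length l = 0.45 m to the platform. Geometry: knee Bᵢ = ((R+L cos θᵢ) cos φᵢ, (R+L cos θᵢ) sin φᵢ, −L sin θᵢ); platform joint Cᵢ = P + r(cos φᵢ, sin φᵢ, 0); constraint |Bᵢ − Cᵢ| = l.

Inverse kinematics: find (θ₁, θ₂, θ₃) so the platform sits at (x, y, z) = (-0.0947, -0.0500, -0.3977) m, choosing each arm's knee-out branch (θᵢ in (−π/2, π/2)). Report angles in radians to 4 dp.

θ₁ = 1.3084, θ₂ = 0.6977, θ₃ = 0.0873

rotate P by −φ1: (-0.0947, -0.0500, -0.3977)
  A=0.3047, B=-0.3977, C=(l²−L²−A²−y'²−z²)/(2L)=-0.3050
  θ1 = atan2(B,A) + arccos(C/0.5010) = 1.3084
arm 2 (φ=120.0°): x'=0.0040, y'=0.1070
  A cos θ + B sin θ = C:  0.2060·cos θ + -0.3977·sin θ = -0.0977
  √(A²+B²)=0.4479;  θ2 = -1.0930+1.7906 ≈ 0.6977
rotate P by −φ3: (0.0907, -0.0570, -0.3977)
  e−x'=0.1193;  (l²−L²−(e−x')²−y'²−z²)/2L = 0.0842
  γ=atan2(-0.3977,0.1193)=-1.2793;  ψ=arccos(0.2028)=1.3666;  θ3=γ+ψ≈0.0873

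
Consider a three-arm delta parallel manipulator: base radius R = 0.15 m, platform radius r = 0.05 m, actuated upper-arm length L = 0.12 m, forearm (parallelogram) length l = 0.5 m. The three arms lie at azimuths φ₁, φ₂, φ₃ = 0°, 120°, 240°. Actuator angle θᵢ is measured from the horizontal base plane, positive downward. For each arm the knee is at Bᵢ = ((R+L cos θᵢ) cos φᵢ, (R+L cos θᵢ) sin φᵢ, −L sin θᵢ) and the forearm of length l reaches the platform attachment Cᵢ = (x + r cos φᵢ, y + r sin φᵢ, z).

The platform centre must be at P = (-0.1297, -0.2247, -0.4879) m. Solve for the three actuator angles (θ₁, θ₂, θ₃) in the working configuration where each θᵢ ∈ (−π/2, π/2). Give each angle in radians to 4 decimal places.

θ₁ = 1.3957, θ₂ = 1.3958, θ₃ = -0.0877

arm 1 (φ=0.0°): x'=-0.1297, y'=-0.2247
  e−x'=0.2297;  (l²−L²−(e−x')²−y'²−z²)/2L = -0.4404
  √(A²+B²)=0.5393;  θ1 = -1.1308+2.5264 ≈ 1.3957
rotate P by −φ2: (-0.1297, 0.2247, -0.4879)
  A cos θ + B sin θ = C:  0.2297·cos θ + -0.4879·sin θ = -0.4404
  √(A²+B²)=0.5393;  θ2 = -1.1307+2.5265 ≈ 1.3958
arm 3 (φ=240.0°): x'=0.2594, y'=0.0000
  e−x'=-0.1594;  (l²−L²−(e−x')²−y'²−z²)/2L = -0.1161
  θ3 = atan2(B,A) + arccos(C/0.5133) = -0.0877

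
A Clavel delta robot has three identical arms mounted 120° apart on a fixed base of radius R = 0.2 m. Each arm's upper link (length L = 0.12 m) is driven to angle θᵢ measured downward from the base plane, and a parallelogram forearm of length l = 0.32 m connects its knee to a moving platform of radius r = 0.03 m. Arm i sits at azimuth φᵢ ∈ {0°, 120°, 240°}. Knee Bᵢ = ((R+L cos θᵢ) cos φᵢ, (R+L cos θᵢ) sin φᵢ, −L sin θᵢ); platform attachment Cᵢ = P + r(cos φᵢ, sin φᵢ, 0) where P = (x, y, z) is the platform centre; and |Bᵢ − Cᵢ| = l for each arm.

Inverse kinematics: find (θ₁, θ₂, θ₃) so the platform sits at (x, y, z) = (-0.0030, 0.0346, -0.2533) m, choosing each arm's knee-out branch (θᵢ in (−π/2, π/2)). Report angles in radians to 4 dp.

θ₁ = 0.6984, θ₂ = 0.4365, θ₃ = 0.8726

arm 1 (φ=0.0°): x'=-0.0030, y'=0.0346
  A cos θ + B sin θ = C:  0.1730·cos θ + -0.2533·sin θ = -0.0304
  √(A²+B²)=0.3067;  θ1 = -0.9716+1.6699 ≈ 0.6984
rotate P by −φ2: (0.0315, -0.0147, -0.2533)
  A=0.1385, B=-0.2533, C=(l²−L²−A²−y'²−z²)/(2L)=0.0185
  γ=atan2(-0.2533,0.1385)=-1.0703;  ψ=arccos(0.0639)=1.5068;  θ2=γ+ψ≈0.4365
rotate P by −φ3: (-0.0285, -0.0199, -0.2533)
  A cos θ + B sin θ = C:  0.1985·cos θ + -0.2533·sin θ = -0.0664
  θ3 = atan2(B,A) + arccos(C/0.3218) = 0.8726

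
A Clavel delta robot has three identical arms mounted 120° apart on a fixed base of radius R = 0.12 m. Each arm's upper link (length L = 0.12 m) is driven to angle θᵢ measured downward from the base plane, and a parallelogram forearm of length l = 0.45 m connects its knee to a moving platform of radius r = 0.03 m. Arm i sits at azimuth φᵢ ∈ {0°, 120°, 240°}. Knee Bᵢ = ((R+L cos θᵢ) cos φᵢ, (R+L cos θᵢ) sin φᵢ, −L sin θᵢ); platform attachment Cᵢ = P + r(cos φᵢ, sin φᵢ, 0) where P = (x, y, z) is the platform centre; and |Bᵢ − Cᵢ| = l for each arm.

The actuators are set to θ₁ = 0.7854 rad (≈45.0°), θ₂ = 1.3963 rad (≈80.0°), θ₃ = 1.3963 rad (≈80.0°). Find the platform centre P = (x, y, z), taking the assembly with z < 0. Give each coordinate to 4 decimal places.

(0.1016, 0.0000, -0.5288)

S1 = (0.1749·cos0.0°, 0.1749·sin0.0°, -0.0849) = (0.1749, 0.0000, -0.0849)
φ2=120.0°: virtual centre (-0.0554, 0.0960, -0.1182), radius l
φ3=240.0°: virtual centre (-0.0554, -0.0960, -0.1182), radius l
subtract pairs → two planes through P
linear system: -0.4605x+0.1920y = -0.0115−-0.0666z; -0.4605x+-0.1920y = -0.0115−-0.0666z
det = 0.1768;  x = 0.0250+-0.1447z,  y = 0.0000+0.0000z
into |P−S₁|² = l²: 1.0209z² + 0.2131z + -0.1729 = 0;  Δ = 0.7513;  z = -0.5288 or 0.3201 → z<0 root = -0.5288
x = 0.1016, y = 0.0000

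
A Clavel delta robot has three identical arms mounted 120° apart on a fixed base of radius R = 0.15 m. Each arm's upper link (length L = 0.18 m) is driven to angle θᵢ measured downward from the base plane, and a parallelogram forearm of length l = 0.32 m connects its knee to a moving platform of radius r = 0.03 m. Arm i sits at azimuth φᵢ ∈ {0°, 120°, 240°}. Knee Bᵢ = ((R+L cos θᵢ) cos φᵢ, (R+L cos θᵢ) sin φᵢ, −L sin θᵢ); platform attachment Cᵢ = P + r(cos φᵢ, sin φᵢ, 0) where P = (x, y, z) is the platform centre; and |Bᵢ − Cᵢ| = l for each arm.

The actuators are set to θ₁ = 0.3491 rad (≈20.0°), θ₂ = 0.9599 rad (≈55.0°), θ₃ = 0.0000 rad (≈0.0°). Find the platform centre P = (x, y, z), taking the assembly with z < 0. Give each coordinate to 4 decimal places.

φ1=0.0°: virtual centre (0.2891, 0.0000, -0.0616), radius l
φ2=120.0°: virtual centre (-0.1116, 0.1933, -0.1474), radius l
centre 3 = (0.3000·cos240.0°, 0.3000·sin240.0°, 0.0000) = (-0.1500, -0.2598, 0.0000)
subtract pairs → two planes through P
linear system: -0.8015x+0.3867y = -0.0158−-0.1717z; -0.8783x+-0.5196y = 0.0026−0.1231z
Cramer: x(z) = 0.0095-0.0551z;  y(z) = -0.0211+0.3300z
sphere 1 gives Az²+Bz+C=0 with A=1.1120, B=0.1400, C=-0.0200;  B²−4AC=0.1085;  roots -0.2110, 0.0852;  negative root z = -0.2110
x = 0.0212, y = -0.0908

(0.0212, -0.0908, -0.2110)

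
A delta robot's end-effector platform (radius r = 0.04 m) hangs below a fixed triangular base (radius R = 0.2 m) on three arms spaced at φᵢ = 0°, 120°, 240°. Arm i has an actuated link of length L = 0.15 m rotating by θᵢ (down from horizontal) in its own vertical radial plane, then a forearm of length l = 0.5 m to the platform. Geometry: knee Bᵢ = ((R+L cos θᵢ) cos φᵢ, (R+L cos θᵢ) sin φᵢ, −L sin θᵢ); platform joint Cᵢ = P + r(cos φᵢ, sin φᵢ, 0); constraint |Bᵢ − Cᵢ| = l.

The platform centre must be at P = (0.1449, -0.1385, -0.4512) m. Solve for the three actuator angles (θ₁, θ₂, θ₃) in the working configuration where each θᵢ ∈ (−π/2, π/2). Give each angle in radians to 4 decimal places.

θ₁ = 0.0002, θ₂ = 1.3093, θ₃ = 0.4367

arm 1 (φ=0.0°): x'=0.1449, y'=-0.1385
  A cos θ + B sin θ = C:  0.0151·cos θ + -0.4512·sin θ = 0.0150
  θ1 = atan2(B,A) + arccos(C/0.4515) = 0.0002
φ2=120.0° → target in arm frame (-0.1924, -0.0562)
  A cos θ + B sin θ = C:  0.3524·cos θ + -0.4512·sin θ = -0.3448
  θ2 = atan2(B,A) + arccos(C/0.5725) = 1.3093
arm 3 (φ=240.0°): x'=0.0475, y'=0.1947
  A cos θ + B sin θ = C:  0.1125·cos θ + -0.4512·sin θ = -0.0889
  γ=atan2(-0.4512,0.1125)=-1.3264;  ψ=arccos(-0.1911)=1.7631;  θ3=γ+ψ≈0.4367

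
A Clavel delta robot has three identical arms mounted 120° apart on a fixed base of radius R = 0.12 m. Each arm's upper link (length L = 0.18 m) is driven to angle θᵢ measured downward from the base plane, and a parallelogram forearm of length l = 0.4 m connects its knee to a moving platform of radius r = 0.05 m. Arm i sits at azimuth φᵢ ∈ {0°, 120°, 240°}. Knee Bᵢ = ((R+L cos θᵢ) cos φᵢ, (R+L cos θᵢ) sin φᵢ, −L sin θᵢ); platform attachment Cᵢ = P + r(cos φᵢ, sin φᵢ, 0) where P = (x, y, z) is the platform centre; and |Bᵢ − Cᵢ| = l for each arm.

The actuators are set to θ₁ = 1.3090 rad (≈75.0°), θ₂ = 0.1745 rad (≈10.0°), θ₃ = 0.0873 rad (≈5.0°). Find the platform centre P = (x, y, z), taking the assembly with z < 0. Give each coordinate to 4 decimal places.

(-0.2486, -0.0119, -0.3367)

S1 = (0.1166·cos0.0°, 0.1166·sin0.0°, -0.1739) = (0.1166, 0.0000, -0.1739)
φ2=120.0°: virtual centre (-0.1236, 0.2141, -0.0313), radius l
arm 3 at φ=240.0°: ρ3 = 0.2493;  S3 = (-0.1247, -0.2159, -0.0157)
eliminate P² terms by subtracting sphere 1 from 2 and 3
[-0.4804 0.4283 0.2852]·P = 0.0183;  [-0.4825 -0.4318 0.3163]·P = 0.0186
det = 0.4141;  x = -0.0383+0.6246z,  y = -0.0002+0.0347z
into |P−S₁|² = l²: 1.3913z² + 0.1542z + -0.1058 = 0;  Δ = 0.6125;  z = -0.3367 or 0.2258 → z<0 root = -0.3367
x = -0.2486, y = -0.0119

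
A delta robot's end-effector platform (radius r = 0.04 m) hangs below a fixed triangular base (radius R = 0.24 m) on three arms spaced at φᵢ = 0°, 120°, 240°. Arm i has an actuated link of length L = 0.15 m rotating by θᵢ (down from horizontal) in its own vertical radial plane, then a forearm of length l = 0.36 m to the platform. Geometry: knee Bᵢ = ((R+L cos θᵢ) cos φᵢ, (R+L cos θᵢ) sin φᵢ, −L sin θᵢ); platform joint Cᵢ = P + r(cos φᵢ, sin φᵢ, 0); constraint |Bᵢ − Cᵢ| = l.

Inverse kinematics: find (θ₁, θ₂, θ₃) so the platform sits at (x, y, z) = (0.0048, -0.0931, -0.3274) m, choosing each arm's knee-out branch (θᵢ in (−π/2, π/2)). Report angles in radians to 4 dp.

arm 1 (φ=0.0°): x'=0.0048, y'=-0.0931
  e−x'=0.1952;  (l²−L²−(e−x')²−y'²−z²)/2L = -0.1562
  √(A²+B²)=0.3812;  θ1 = -1.0332+1.9930 ≈ 0.9599
φ2=120.0° → target in arm frame (-0.0830, 0.0424)
  e−x'=0.2830;  (l²−L²−(e−x')²−y'²−z²)/2L = -0.2733
  γ=atan2(-0.3274,0.2830)=-0.8580;  ψ=arccos(-0.6315)=2.2543;  θ2=γ+ψ≈1.3963
rotate P by −φ3: (0.0782, 0.0507, -0.3274)
  A cos θ + B sin θ = C:  0.1218·cos θ + -0.3274·sin θ = -0.0583
  γ=atan2(-0.3274,0.1218)=-1.2147;  ψ=arccos(-0.1669)=1.7385;  θ3=γ+ψ≈0.5238

θ₁ = 0.9599, θ₂ = 1.3963, θ₃ = 0.5238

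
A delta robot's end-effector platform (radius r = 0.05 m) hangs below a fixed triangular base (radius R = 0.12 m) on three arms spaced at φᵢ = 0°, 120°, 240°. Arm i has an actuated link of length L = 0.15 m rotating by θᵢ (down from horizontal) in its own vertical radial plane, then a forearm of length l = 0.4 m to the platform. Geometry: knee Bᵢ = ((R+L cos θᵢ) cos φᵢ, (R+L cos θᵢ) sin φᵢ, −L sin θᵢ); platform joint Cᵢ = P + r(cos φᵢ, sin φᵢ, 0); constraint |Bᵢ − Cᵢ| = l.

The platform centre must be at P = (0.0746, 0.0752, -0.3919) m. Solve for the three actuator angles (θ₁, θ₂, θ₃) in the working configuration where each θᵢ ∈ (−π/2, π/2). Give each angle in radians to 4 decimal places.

θ₁ = 0.1744, θ₂ = 0.3490, θ₃ = 0.7853

arm 1 (φ=0.0°): x'=0.0746, y'=0.0752
  e−x'=-0.0046;  (l²−L²−(e−x')²−y'²−z²)/2L = -0.0725
  θ1 = atan2(B,A) + arccos(C/0.3919) = 0.1744
rotate P by −φ2: (0.0278, -0.1022, -0.3919)
  A=0.0422, B=-0.3919, C=(l²−L²−A²−y'²−z²)/(2L)=-0.0944
  γ=atan2(-0.3919,0.0422)=-1.4636;  ψ=arccos(-0.2394)=1.8126;  θ2=γ+ψ≈0.3490
φ3=240.0° → target in arm frame (-0.1024, 0.0270)
  A cos θ + B sin θ = C:  0.1724·cos θ + -0.3919·sin θ = -0.1552
  √(A²+B²)=0.4282;  θ3 = -1.1563+1.9416 ≈ 0.7853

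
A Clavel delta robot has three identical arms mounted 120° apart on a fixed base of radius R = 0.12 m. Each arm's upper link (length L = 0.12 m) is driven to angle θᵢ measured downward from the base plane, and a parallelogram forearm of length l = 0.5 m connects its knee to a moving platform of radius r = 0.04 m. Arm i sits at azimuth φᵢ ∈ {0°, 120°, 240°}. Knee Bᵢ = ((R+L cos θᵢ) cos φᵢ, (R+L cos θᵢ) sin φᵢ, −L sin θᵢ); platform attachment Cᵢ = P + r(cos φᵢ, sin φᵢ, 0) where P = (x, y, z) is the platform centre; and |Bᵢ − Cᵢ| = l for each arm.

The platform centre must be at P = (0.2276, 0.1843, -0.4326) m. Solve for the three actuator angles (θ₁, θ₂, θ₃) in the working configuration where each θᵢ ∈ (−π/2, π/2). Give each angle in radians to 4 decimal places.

rotate P by −φ1: (0.2276, 0.1843, -0.4326)
  A=-0.1476, B=-0.4326, C=(l²−L²−A²−y'²−z²)/(2L)=-0.0304
  γ=atan2(-0.4326,-0.1476)=-1.8996;  ψ=arccos(-0.0665)=1.6373;  θ1=γ+ψ≈-0.2623
φ2=120.0° → target in arm frame (0.0458, -0.2893)
  e−x'=0.0342;  (l²−L²−(e−x')²−y'²−z²)/2L = -0.1516
  √(A²+B²)=0.4339;  θ2 = -1.4919+1.9276 ≈ 0.4357
arm 3 (φ=240.0°): x'=-0.2734, y'=0.1050
  e−x'=0.3534;  (l²−L²−(e−x')²−y'²−z²)/2L = -0.3644
  θ3 = atan2(B,A) + arccos(C/0.5586) = 1.3957

θ₁ = -0.2623, θ₂ = 0.4357, θ₃ = 1.3957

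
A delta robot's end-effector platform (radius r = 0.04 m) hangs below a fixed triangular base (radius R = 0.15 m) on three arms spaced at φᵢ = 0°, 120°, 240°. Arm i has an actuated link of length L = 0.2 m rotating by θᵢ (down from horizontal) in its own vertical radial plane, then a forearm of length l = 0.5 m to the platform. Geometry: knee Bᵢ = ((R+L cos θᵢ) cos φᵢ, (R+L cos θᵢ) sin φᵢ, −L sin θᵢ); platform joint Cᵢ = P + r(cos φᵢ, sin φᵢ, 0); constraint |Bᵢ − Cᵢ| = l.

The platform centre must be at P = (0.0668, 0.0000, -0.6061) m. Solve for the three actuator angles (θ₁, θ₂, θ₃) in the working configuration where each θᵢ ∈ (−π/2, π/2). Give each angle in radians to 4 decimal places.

θ₁ = 0.7855, θ₂ = 1.0471, θ₃ = 1.0471

φ1=0.0° → target in arm frame (0.0668, 0.0000)
  A cos θ + B sin θ = C:  0.0432·cos θ + -0.6061·sin θ = -0.3981
  θ1 = atan2(B,A) + arccos(C/0.6076) = 0.7855
φ2=120.0° → target in arm frame (-0.0334, -0.0579)
  A cos θ + B sin θ = C:  0.1434·cos θ + -0.6061·sin θ = -0.4532
  θ2 = atan2(B,A) + arccos(C/0.6228) = 1.0471
arm 3 (φ=240.0°): x'=-0.0334, y'=0.0579
  e−x'=0.1434;  (l²−L²−(e−x')²−y'²−z²)/2L = -0.4532
  γ=atan2(-0.6061,0.1434)=-1.3385;  ψ=arccos(-0.7276)=2.3856;  θ3=γ+ψ≈1.0471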